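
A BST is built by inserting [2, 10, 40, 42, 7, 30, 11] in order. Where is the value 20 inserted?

Starting tree (level order): [2, None, 10, 7, 40, None, None, 30, 42, 11]
Insertion path: 2 -> 10 -> 40 -> 30 -> 11
Result: insert 20 as right child of 11
Final tree (level order): [2, None, 10, 7, 40, None, None, 30, 42, 11, None, None, None, None, 20]


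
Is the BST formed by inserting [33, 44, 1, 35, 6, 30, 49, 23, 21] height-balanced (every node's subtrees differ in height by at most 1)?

Tree (level-order array): [33, 1, 44, None, 6, 35, 49, None, 30, None, None, None, None, 23, None, 21]
Definition: a tree is height-balanced if, at every node, |h(left) - h(right)| <= 1 (empty subtree has height -1).
Bottom-up per-node check:
  node 21: h_left=-1, h_right=-1, diff=0 [OK], height=0
  node 23: h_left=0, h_right=-1, diff=1 [OK], height=1
  node 30: h_left=1, h_right=-1, diff=2 [FAIL (|1--1|=2 > 1)], height=2
  node 6: h_left=-1, h_right=2, diff=3 [FAIL (|-1-2|=3 > 1)], height=3
  node 1: h_left=-1, h_right=3, diff=4 [FAIL (|-1-3|=4 > 1)], height=4
  node 35: h_left=-1, h_right=-1, diff=0 [OK], height=0
  node 49: h_left=-1, h_right=-1, diff=0 [OK], height=0
  node 44: h_left=0, h_right=0, diff=0 [OK], height=1
  node 33: h_left=4, h_right=1, diff=3 [FAIL (|4-1|=3 > 1)], height=5
Node 30 violates the condition: |1 - -1| = 2 > 1.
Result: Not balanced


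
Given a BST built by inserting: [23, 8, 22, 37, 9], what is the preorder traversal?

Tree insertion order: [23, 8, 22, 37, 9]
Tree (level-order array): [23, 8, 37, None, 22, None, None, 9]
Preorder traversal: [23, 8, 22, 9, 37]


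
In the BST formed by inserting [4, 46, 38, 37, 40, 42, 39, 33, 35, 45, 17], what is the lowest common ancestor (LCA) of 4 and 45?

Tree insertion order: [4, 46, 38, 37, 40, 42, 39, 33, 35, 45, 17]
Tree (level-order array): [4, None, 46, 38, None, 37, 40, 33, None, 39, 42, 17, 35, None, None, None, 45]
In a BST, the LCA of p=4, q=45 is the first node v on the
root-to-leaf path with p <= v <= q (go left if both < v, right if both > v).
Walk from root:
  at 4: 4 <= 4 <= 45, this is the LCA
LCA = 4


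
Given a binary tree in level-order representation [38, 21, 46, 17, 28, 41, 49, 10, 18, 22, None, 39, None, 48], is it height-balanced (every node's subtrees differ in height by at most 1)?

Tree (level-order array): [38, 21, 46, 17, 28, 41, 49, 10, 18, 22, None, 39, None, 48]
Definition: a tree is height-balanced if, at every node, |h(left) - h(right)| <= 1 (empty subtree has height -1).
Bottom-up per-node check:
  node 10: h_left=-1, h_right=-1, diff=0 [OK], height=0
  node 18: h_left=-1, h_right=-1, diff=0 [OK], height=0
  node 17: h_left=0, h_right=0, diff=0 [OK], height=1
  node 22: h_left=-1, h_right=-1, diff=0 [OK], height=0
  node 28: h_left=0, h_right=-1, diff=1 [OK], height=1
  node 21: h_left=1, h_right=1, diff=0 [OK], height=2
  node 39: h_left=-1, h_right=-1, diff=0 [OK], height=0
  node 41: h_left=0, h_right=-1, diff=1 [OK], height=1
  node 48: h_left=-1, h_right=-1, diff=0 [OK], height=0
  node 49: h_left=0, h_right=-1, diff=1 [OK], height=1
  node 46: h_left=1, h_right=1, diff=0 [OK], height=2
  node 38: h_left=2, h_right=2, diff=0 [OK], height=3
All nodes satisfy the balance condition.
Result: Balanced


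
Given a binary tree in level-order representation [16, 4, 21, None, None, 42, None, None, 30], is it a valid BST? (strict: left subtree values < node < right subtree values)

Level-order array: [16, 4, 21, None, None, 42, None, None, 30]
Validate using subtree bounds (lo, hi): at each node, require lo < value < hi,
then recurse left with hi=value and right with lo=value.
Preorder trace (stopping at first violation):
  at node 16 with bounds (-inf, +inf): OK
  at node 4 with bounds (-inf, 16): OK
  at node 21 with bounds (16, +inf): OK
  at node 42 with bounds (16, 21): VIOLATION
Node 42 violates its bound: not (16 < 42 < 21).
Result: Not a valid BST


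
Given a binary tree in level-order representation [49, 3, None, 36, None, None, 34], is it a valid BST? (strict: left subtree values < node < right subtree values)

Level-order array: [49, 3, None, 36, None, None, 34]
Validate using subtree bounds (lo, hi): at each node, require lo < value < hi,
then recurse left with hi=value and right with lo=value.
Preorder trace (stopping at first violation):
  at node 49 with bounds (-inf, +inf): OK
  at node 3 with bounds (-inf, 49): OK
  at node 36 with bounds (-inf, 3): VIOLATION
Node 36 violates its bound: not (-inf < 36 < 3).
Result: Not a valid BST


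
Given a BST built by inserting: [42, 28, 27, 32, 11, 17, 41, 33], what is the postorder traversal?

Tree insertion order: [42, 28, 27, 32, 11, 17, 41, 33]
Tree (level-order array): [42, 28, None, 27, 32, 11, None, None, 41, None, 17, 33]
Postorder traversal: [17, 11, 27, 33, 41, 32, 28, 42]


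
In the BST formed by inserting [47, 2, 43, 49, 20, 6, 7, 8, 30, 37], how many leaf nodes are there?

Tree built from: [47, 2, 43, 49, 20, 6, 7, 8, 30, 37]
Tree (level-order array): [47, 2, 49, None, 43, None, None, 20, None, 6, 30, None, 7, None, 37, None, 8]
Rule: A leaf has 0 children.
Per-node child counts:
  node 47: 2 child(ren)
  node 2: 1 child(ren)
  node 43: 1 child(ren)
  node 20: 2 child(ren)
  node 6: 1 child(ren)
  node 7: 1 child(ren)
  node 8: 0 child(ren)
  node 30: 1 child(ren)
  node 37: 0 child(ren)
  node 49: 0 child(ren)
Matching nodes: [8, 37, 49]
Count of leaf nodes: 3


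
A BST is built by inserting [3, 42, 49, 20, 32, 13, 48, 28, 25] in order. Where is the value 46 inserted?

Starting tree (level order): [3, None, 42, 20, 49, 13, 32, 48, None, None, None, 28, None, None, None, 25]
Insertion path: 3 -> 42 -> 49 -> 48
Result: insert 46 as left child of 48
Final tree (level order): [3, None, 42, 20, 49, 13, 32, 48, None, None, None, 28, None, 46, None, 25]


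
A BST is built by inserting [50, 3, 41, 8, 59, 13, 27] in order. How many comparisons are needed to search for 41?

Search path for 41: 50 -> 3 -> 41
Found: True
Comparisons: 3


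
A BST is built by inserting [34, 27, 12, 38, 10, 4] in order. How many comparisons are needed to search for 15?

Search path for 15: 34 -> 27 -> 12
Found: False
Comparisons: 3


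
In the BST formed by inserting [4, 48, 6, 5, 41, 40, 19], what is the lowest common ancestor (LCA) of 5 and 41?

Tree insertion order: [4, 48, 6, 5, 41, 40, 19]
Tree (level-order array): [4, None, 48, 6, None, 5, 41, None, None, 40, None, 19]
In a BST, the LCA of p=5, q=41 is the first node v on the
root-to-leaf path with p <= v <= q (go left if both < v, right if both > v).
Walk from root:
  at 4: both 5 and 41 > 4, go right
  at 48: both 5 and 41 < 48, go left
  at 6: 5 <= 6 <= 41, this is the LCA
LCA = 6


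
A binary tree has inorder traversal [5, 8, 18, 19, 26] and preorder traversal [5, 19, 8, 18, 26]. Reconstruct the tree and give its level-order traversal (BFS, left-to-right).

Inorder:  [5, 8, 18, 19, 26]
Preorder: [5, 19, 8, 18, 26]
Algorithm: preorder visits root first, so consume preorder in order;
for each root, split the current inorder slice at that value into
left-subtree inorder and right-subtree inorder, then recurse.
Recursive splits:
  root=5; inorder splits into left=[], right=[8, 18, 19, 26]
  root=19; inorder splits into left=[8, 18], right=[26]
  root=8; inorder splits into left=[], right=[18]
  root=18; inorder splits into left=[], right=[]
  root=26; inorder splits into left=[], right=[]
Reconstructed level-order: [5, 19, 8, 26, 18]


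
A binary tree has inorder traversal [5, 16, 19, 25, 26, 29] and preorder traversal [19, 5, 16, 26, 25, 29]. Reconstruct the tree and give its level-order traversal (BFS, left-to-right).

Inorder:  [5, 16, 19, 25, 26, 29]
Preorder: [19, 5, 16, 26, 25, 29]
Algorithm: preorder visits root first, so consume preorder in order;
for each root, split the current inorder slice at that value into
left-subtree inorder and right-subtree inorder, then recurse.
Recursive splits:
  root=19; inorder splits into left=[5, 16], right=[25, 26, 29]
  root=5; inorder splits into left=[], right=[16]
  root=16; inorder splits into left=[], right=[]
  root=26; inorder splits into left=[25], right=[29]
  root=25; inorder splits into left=[], right=[]
  root=29; inorder splits into left=[], right=[]
Reconstructed level-order: [19, 5, 26, 16, 25, 29]


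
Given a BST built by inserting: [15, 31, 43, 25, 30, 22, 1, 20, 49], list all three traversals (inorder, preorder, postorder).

Tree insertion order: [15, 31, 43, 25, 30, 22, 1, 20, 49]
Tree (level-order array): [15, 1, 31, None, None, 25, 43, 22, 30, None, 49, 20]
Inorder (L, root, R): [1, 15, 20, 22, 25, 30, 31, 43, 49]
Preorder (root, L, R): [15, 1, 31, 25, 22, 20, 30, 43, 49]
Postorder (L, R, root): [1, 20, 22, 30, 25, 49, 43, 31, 15]


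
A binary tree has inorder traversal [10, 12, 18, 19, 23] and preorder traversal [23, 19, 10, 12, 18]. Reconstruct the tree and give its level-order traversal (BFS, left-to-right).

Inorder:  [10, 12, 18, 19, 23]
Preorder: [23, 19, 10, 12, 18]
Algorithm: preorder visits root first, so consume preorder in order;
for each root, split the current inorder slice at that value into
left-subtree inorder and right-subtree inorder, then recurse.
Recursive splits:
  root=23; inorder splits into left=[10, 12, 18, 19], right=[]
  root=19; inorder splits into left=[10, 12, 18], right=[]
  root=10; inorder splits into left=[], right=[12, 18]
  root=12; inorder splits into left=[], right=[18]
  root=18; inorder splits into left=[], right=[]
Reconstructed level-order: [23, 19, 10, 12, 18]


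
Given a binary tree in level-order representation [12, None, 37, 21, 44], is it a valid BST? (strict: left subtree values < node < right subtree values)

Level-order array: [12, None, 37, 21, 44]
Validate using subtree bounds (lo, hi): at each node, require lo < value < hi,
then recurse left with hi=value and right with lo=value.
Preorder trace (stopping at first violation):
  at node 12 with bounds (-inf, +inf): OK
  at node 37 with bounds (12, +inf): OK
  at node 21 with bounds (12, 37): OK
  at node 44 with bounds (37, +inf): OK
No violation found at any node.
Result: Valid BST


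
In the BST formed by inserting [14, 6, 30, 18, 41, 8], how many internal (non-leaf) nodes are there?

Tree built from: [14, 6, 30, 18, 41, 8]
Tree (level-order array): [14, 6, 30, None, 8, 18, 41]
Rule: An internal node has at least one child.
Per-node child counts:
  node 14: 2 child(ren)
  node 6: 1 child(ren)
  node 8: 0 child(ren)
  node 30: 2 child(ren)
  node 18: 0 child(ren)
  node 41: 0 child(ren)
Matching nodes: [14, 6, 30]
Count of internal (non-leaf) nodes: 3


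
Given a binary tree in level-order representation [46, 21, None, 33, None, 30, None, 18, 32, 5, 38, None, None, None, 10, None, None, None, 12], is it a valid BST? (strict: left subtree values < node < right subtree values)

Level-order array: [46, 21, None, 33, None, 30, None, 18, 32, 5, 38, None, None, None, 10, None, None, None, 12]
Validate using subtree bounds (lo, hi): at each node, require lo < value < hi,
then recurse left with hi=value and right with lo=value.
Preorder trace (stopping at first violation):
  at node 46 with bounds (-inf, +inf): OK
  at node 21 with bounds (-inf, 46): OK
  at node 33 with bounds (-inf, 21): VIOLATION
Node 33 violates its bound: not (-inf < 33 < 21).
Result: Not a valid BST


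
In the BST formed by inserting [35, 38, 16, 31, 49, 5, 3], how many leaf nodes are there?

Tree built from: [35, 38, 16, 31, 49, 5, 3]
Tree (level-order array): [35, 16, 38, 5, 31, None, 49, 3]
Rule: A leaf has 0 children.
Per-node child counts:
  node 35: 2 child(ren)
  node 16: 2 child(ren)
  node 5: 1 child(ren)
  node 3: 0 child(ren)
  node 31: 0 child(ren)
  node 38: 1 child(ren)
  node 49: 0 child(ren)
Matching nodes: [3, 31, 49]
Count of leaf nodes: 3


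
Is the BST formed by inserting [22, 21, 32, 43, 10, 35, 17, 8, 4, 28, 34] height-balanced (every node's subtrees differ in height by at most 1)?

Tree (level-order array): [22, 21, 32, 10, None, 28, 43, 8, 17, None, None, 35, None, 4, None, None, None, 34]
Definition: a tree is height-balanced if, at every node, |h(left) - h(right)| <= 1 (empty subtree has height -1).
Bottom-up per-node check:
  node 4: h_left=-1, h_right=-1, diff=0 [OK], height=0
  node 8: h_left=0, h_right=-1, diff=1 [OK], height=1
  node 17: h_left=-1, h_right=-1, diff=0 [OK], height=0
  node 10: h_left=1, h_right=0, diff=1 [OK], height=2
  node 21: h_left=2, h_right=-1, diff=3 [FAIL (|2--1|=3 > 1)], height=3
  node 28: h_left=-1, h_right=-1, diff=0 [OK], height=0
  node 34: h_left=-1, h_right=-1, diff=0 [OK], height=0
  node 35: h_left=0, h_right=-1, diff=1 [OK], height=1
  node 43: h_left=1, h_right=-1, diff=2 [FAIL (|1--1|=2 > 1)], height=2
  node 32: h_left=0, h_right=2, diff=2 [FAIL (|0-2|=2 > 1)], height=3
  node 22: h_left=3, h_right=3, diff=0 [OK], height=4
Node 21 violates the condition: |2 - -1| = 3 > 1.
Result: Not balanced


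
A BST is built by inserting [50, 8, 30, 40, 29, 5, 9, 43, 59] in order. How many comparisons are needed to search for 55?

Search path for 55: 50 -> 59
Found: False
Comparisons: 2


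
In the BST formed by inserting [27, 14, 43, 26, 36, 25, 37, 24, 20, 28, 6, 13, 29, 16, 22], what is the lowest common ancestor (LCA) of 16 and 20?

Tree insertion order: [27, 14, 43, 26, 36, 25, 37, 24, 20, 28, 6, 13, 29, 16, 22]
Tree (level-order array): [27, 14, 43, 6, 26, 36, None, None, 13, 25, None, 28, 37, None, None, 24, None, None, 29, None, None, 20, None, None, None, 16, 22]
In a BST, the LCA of p=16, q=20 is the first node v on the
root-to-leaf path with p <= v <= q (go left if both < v, right if both > v).
Walk from root:
  at 27: both 16 and 20 < 27, go left
  at 14: both 16 and 20 > 14, go right
  at 26: both 16 and 20 < 26, go left
  at 25: both 16 and 20 < 25, go left
  at 24: both 16 and 20 < 24, go left
  at 20: 16 <= 20 <= 20, this is the LCA
LCA = 20


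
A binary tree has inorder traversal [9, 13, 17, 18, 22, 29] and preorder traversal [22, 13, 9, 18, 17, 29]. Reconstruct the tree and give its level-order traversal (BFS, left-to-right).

Inorder:  [9, 13, 17, 18, 22, 29]
Preorder: [22, 13, 9, 18, 17, 29]
Algorithm: preorder visits root first, so consume preorder in order;
for each root, split the current inorder slice at that value into
left-subtree inorder and right-subtree inorder, then recurse.
Recursive splits:
  root=22; inorder splits into left=[9, 13, 17, 18], right=[29]
  root=13; inorder splits into left=[9], right=[17, 18]
  root=9; inorder splits into left=[], right=[]
  root=18; inorder splits into left=[17], right=[]
  root=17; inorder splits into left=[], right=[]
  root=29; inorder splits into left=[], right=[]
Reconstructed level-order: [22, 13, 29, 9, 18, 17]


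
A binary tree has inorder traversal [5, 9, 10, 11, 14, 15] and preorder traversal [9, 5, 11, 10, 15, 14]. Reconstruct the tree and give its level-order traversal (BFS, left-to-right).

Inorder:  [5, 9, 10, 11, 14, 15]
Preorder: [9, 5, 11, 10, 15, 14]
Algorithm: preorder visits root first, so consume preorder in order;
for each root, split the current inorder slice at that value into
left-subtree inorder and right-subtree inorder, then recurse.
Recursive splits:
  root=9; inorder splits into left=[5], right=[10, 11, 14, 15]
  root=5; inorder splits into left=[], right=[]
  root=11; inorder splits into left=[10], right=[14, 15]
  root=10; inorder splits into left=[], right=[]
  root=15; inorder splits into left=[14], right=[]
  root=14; inorder splits into left=[], right=[]
Reconstructed level-order: [9, 5, 11, 10, 15, 14]


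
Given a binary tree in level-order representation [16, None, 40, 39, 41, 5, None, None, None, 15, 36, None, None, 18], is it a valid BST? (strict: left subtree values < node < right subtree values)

Level-order array: [16, None, 40, 39, 41, 5, None, None, None, 15, 36, None, None, 18]
Validate using subtree bounds (lo, hi): at each node, require lo < value < hi,
then recurse left with hi=value and right with lo=value.
Preorder trace (stopping at first violation):
  at node 16 with bounds (-inf, +inf): OK
  at node 40 with bounds (16, +inf): OK
  at node 39 with bounds (16, 40): OK
  at node 5 with bounds (16, 39): VIOLATION
Node 5 violates its bound: not (16 < 5 < 39).
Result: Not a valid BST


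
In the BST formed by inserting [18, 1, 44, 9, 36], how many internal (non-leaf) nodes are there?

Tree built from: [18, 1, 44, 9, 36]
Tree (level-order array): [18, 1, 44, None, 9, 36]
Rule: An internal node has at least one child.
Per-node child counts:
  node 18: 2 child(ren)
  node 1: 1 child(ren)
  node 9: 0 child(ren)
  node 44: 1 child(ren)
  node 36: 0 child(ren)
Matching nodes: [18, 1, 44]
Count of internal (non-leaf) nodes: 3


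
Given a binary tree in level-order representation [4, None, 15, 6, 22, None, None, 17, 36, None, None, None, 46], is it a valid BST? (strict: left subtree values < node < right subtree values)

Level-order array: [4, None, 15, 6, 22, None, None, 17, 36, None, None, None, 46]
Validate using subtree bounds (lo, hi): at each node, require lo < value < hi,
then recurse left with hi=value and right with lo=value.
Preorder trace (stopping at first violation):
  at node 4 with bounds (-inf, +inf): OK
  at node 15 with bounds (4, +inf): OK
  at node 6 with bounds (4, 15): OK
  at node 22 with bounds (15, +inf): OK
  at node 17 with bounds (15, 22): OK
  at node 36 with bounds (22, +inf): OK
  at node 46 with bounds (36, +inf): OK
No violation found at any node.
Result: Valid BST


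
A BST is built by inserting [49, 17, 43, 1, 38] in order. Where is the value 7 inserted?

Starting tree (level order): [49, 17, None, 1, 43, None, None, 38]
Insertion path: 49 -> 17 -> 1
Result: insert 7 as right child of 1
Final tree (level order): [49, 17, None, 1, 43, None, 7, 38]


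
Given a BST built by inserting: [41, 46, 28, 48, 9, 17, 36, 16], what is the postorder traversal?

Tree insertion order: [41, 46, 28, 48, 9, 17, 36, 16]
Tree (level-order array): [41, 28, 46, 9, 36, None, 48, None, 17, None, None, None, None, 16]
Postorder traversal: [16, 17, 9, 36, 28, 48, 46, 41]


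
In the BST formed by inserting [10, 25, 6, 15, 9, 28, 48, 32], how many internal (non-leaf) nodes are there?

Tree built from: [10, 25, 6, 15, 9, 28, 48, 32]
Tree (level-order array): [10, 6, 25, None, 9, 15, 28, None, None, None, None, None, 48, 32]
Rule: An internal node has at least one child.
Per-node child counts:
  node 10: 2 child(ren)
  node 6: 1 child(ren)
  node 9: 0 child(ren)
  node 25: 2 child(ren)
  node 15: 0 child(ren)
  node 28: 1 child(ren)
  node 48: 1 child(ren)
  node 32: 0 child(ren)
Matching nodes: [10, 6, 25, 28, 48]
Count of internal (non-leaf) nodes: 5


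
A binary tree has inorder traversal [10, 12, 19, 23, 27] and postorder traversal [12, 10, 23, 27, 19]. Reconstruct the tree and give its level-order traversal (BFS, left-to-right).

Inorder:   [10, 12, 19, 23, 27]
Postorder: [12, 10, 23, 27, 19]
Algorithm: postorder visits root last, so walk postorder right-to-left;
each value is the root of the current inorder slice — split it at that
value, recurse on the right subtree first, then the left.
Recursive splits:
  root=19; inorder splits into left=[10, 12], right=[23, 27]
  root=27; inorder splits into left=[23], right=[]
  root=23; inorder splits into left=[], right=[]
  root=10; inorder splits into left=[], right=[12]
  root=12; inorder splits into left=[], right=[]
Reconstructed level-order: [19, 10, 27, 12, 23]


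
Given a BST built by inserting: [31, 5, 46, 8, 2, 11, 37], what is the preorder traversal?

Tree insertion order: [31, 5, 46, 8, 2, 11, 37]
Tree (level-order array): [31, 5, 46, 2, 8, 37, None, None, None, None, 11]
Preorder traversal: [31, 5, 2, 8, 11, 46, 37]


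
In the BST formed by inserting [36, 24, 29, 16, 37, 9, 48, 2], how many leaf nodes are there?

Tree built from: [36, 24, 29, 16, 37, 9, 48, 2]
Tree (level-order array): [36, 24, 37, 16, 29, None, 48, 9, None, None, None, None, None, 2]
Rule: A leaf has 0 children.
Per-node child counts:
  node 36: 2 child(ren)
  node 24: 2 child(ren)
  node 16: 1 child(ren)
  node 9: 1 child(ren)
  node 2: 0 child(ren)
  node 29: 0 child(ren)
  node 37: 1 child(ren)
  node 48: 0 child(ren)
Matching nodes: [2, 29, 48]
Count of leaf nodes: 3


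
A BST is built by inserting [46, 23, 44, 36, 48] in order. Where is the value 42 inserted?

Starting tree (level order): [46, 23, 48, None, 44, None, None, 36]
Insertion path: 46 -> 23 -> 44 -> 36
Result: insert 42 as right child of 36
Final tree (level order): [46, 23, 48, None, 44, None, None, 36, None, None, 42]


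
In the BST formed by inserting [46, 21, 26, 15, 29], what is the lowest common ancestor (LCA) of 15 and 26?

Tree insertion order: [46, 21, 26, 15, 29]
Tree (level-order array): [46, 21, None, 15, 26, None, None, None, 29]
In a BST, the LCA of p=15, q=26 is the first node v on the
root-to-leaf path with p <= v <= q (go left if both < v, right if both > v).
Walk from root:
  at 46: both 15 and 26 < 46, go left
  at 21: 15 <= 21 <= 26, this is the LCA
LCA = 21


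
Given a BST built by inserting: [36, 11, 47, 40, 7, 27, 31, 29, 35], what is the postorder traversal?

Tree insertion order: [36, 11, 47, 40, 7, 27, 31, 29, 35]
Tree (level-order array): [36, 11, 47, 7, 27, 40, None, None, None, None, 31, None, None, 29, 35]
Postorder traversal: [7, 29, 35, 31, 27, 11, 40, 47, 36]


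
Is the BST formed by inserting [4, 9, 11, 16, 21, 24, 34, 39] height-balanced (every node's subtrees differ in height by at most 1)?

Tree (level-order array): [4, None, 9, None, 11, None, 16, None, 21, None, 24, None, 34, None, 39]
Definition: a tree is height-balanced if, at every node, |h(left) - h(right)| <= 1 (empty subtree has height -1).
Bottom-up per-node check:
  node 39: h_left=-1, h_right=-1, diff=0 [OK], height=0
  node 34: h_left=-1, h_right=0, diff=1 [OK], height=1
  node 24: h_left=-1, h_right=1, diff=2 [FAIL (|-1-1|=2 > 1)], height=2
  node 21: h_left=-1, h_right=2, diff=3 [FAIL (|-1-2|=3 > 1)], height=3
  node 16: h_left=-1, h_right=3, diff=4 [FAIL (|-1-3|=4 > 1)], height=4
  node 11: h_left=-1, h_right=4, diff=5 [FAIL (|-1-4|=5 > 1)], height=5
  node 9: h_left=-1, h_right=5, diff=6 [FAIL (|-1-5|=6 > 1)], height=6
  node 4: h_left=-1, h_right=6, diff=7 [FAIL (|-1-6|=7 > 1)], height=7
Node 24 violates the condition: |-1 - 1| = 2 > 1.
Result: Not balanced


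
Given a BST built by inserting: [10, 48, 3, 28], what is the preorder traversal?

Tree insertion order: [10, 48, 3, 28]
Tree (level-order array): [10, 3, 48, None, None, 28]
Preorder traversal: [10, 3, 48, 28]


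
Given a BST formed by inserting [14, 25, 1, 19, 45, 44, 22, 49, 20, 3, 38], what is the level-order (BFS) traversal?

Tree insertion order: [14, 25, 1, 19, 45, 44, 22, 49, 20, 3, 38]
Tree (level-order array): [14, 1, 25, None, 3, 19, 45, None, None, None, 22, 44, 49, 20, None, 38]
BFS from the root, enqueuing left then right child of each popped node:
  queue [14] -> pop 14, enqueue [1, 25], visited so far: [14]
  queue [1, 25] -> pop 1, enqueue [3], visited so far: [14, 1]
  queue [25, 3] -> pop 25, enqueue [19, 45], visited so far: [14, 1, 25]
  queue [3, 19, 45] -> pop 3, enqueue [none], visited so far: [14, 1, 25, 3]
  queue [19, 45] -> pop 19, enqueue [22], visited so far: [14, 1, 25, 3, 19]
  queue [45, 22] -> pop 45, enqueue [44, 49], visited so far: [14, 1, 25, 3, 19, 45]
  queue [22, 44, 49] -> pop 22, enqueue [20], visited so far: [14, 1, 25, 3, 19, 45, 22]
  queue [44, 49, 20] -> pop 44, enqueue [38], visited so far: [14, 1, 25, 3, 19, 45, 22, 44]
  queue [49, 20, 38] -> pop 49, enqueue [none], visited so far: [14, 1, 25, 3, 19, 45, 22, 44, 49]
  queue [20, 38] -> pop 20, enqueue [none], visited so far: [14, 1, 25, 3, 19, 45, 22, 44, 49, 20]
  queue [38] -> pop 38, enqueue [none], visited so far: [14, 1, 25, 3, 19, 45, 22, 44, 49, 20, 38]
Result: [14, 1, 25, 3, 19, 45, 22, 44, 49, 20, 38]


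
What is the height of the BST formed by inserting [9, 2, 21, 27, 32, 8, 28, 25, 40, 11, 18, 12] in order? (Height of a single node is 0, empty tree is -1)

Insertion order: [9, 2, 21, 27, 32, 8, 28, 25, 40, 11, 18, 12]
Tree (level-order array): [9, 2, 21, None, 8, 11, 27, None, None, None, 18, 25, 32, 12, None, None, None, 28, 40]
Compute height bottom-up (empty subtree = -1):
  height(8) = 1 + max(-1, -1) = 0
  height(2) = 1 + max(-1, 0) = 1
  height(12) = 1 + max(-1, -1) = 0
  height(18) = 1 + max(0, -1) = 1
  height(11) = 1 + max(-1, 1) = 2
  height(25) = 1 + max(-1, -1) = 0
  height(28) = 1 + max(-1, -1) = 0
  height(40) = 1 + max(-1, -1) = 0
  height(32) = 1 + max(0, 0) = 1
  height(27) = 1 + max(0, 1) = 2
  height(21) = 1 + max(2, 2) = 3
  height(9) = 1 + max(1, 3) = 4
Height = 4


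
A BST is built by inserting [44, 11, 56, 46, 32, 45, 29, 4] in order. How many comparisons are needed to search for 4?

Search path for 4: 44 -> 11 -> 4
Found: True
Comparisons: 3


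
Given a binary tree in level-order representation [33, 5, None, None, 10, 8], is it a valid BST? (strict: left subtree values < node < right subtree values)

Level-order array: [33, 5, None, None, 10, 8]
Validate using subtree bounds (lo, hi): at each node, require lo < value < hi,
then recurse left with hi=value and right with lo=value.
Preorder trace (stopping at first violation):
  at node 33 with bounds (-inf, +inf): OK
  at node 5 with bounds (-inf, 33): OK
  at node 10 with bounds (5, 33): OK
  at node 8 with bounds (5, 10): OK
No violation found at any node.
Result: Valid BST


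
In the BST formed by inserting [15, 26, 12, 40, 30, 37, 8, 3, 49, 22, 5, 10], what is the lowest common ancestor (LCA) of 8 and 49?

Tree insertion order: [15, 26, 12, 40, 30, 37, 8, 3, 49, 22, 5, 10]
Tree (level-order array): [15, 12, 26, 8, None, 22, 40, 3, 10, None, None, 30, 49, None, 5, None, None, None, 37]
In a BST, the LCA of p=8, q=49 is the first node v on the
root-to-leaf path with p <= v <= q (go left if both < v, right if both > v).
Walk from root:
  at 15: 8 <= 15 <= 49, this is the LCA
LCA = 15


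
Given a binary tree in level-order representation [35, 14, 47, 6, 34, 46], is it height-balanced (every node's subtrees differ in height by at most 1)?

Tree (level-order array): [35, 14, 47, 6, 34, 46]
Definition: a tree is height-balanced if, at every node, |h(left) - h(right)| <= 1 (empty subtree has height -1).
Bottom-up per-node check:
  node 6: h_left=-1, h_right=-1, diff=0 [OK], height=0
  node 34: h_left=-1, h_right=-1, diff=0 [OK], height=0
  node 14: h_left=0, h_right=0, diff=0 [OK], height=1
  node 46: h_left=-1, h_right=-1, diff=0 [OK], height=0
  node 47: h_left=0, h_right=-1, diff=1 [OK], height=1
  node 35: h_left=1, h_right=1, diff=0 [OK], height=2
All nodes satisfy the balance condition.
Result: Balanced


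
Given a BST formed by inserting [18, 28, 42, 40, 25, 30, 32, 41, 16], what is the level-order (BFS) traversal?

Tree insertion order: [18, 28, 42, 40, 25, 30, 32, 41, 16]
Tree (level-order array): [18, 16, 28, None, None, 25, 42, None, None, 40, None, 30, 41, None, 32]
BFS from the root, enqueuing left then right child of each popped node:
  queue [18] -> pop 18, enqueue [16, 28], visited so far: [18]
  queue [16, 28] -> pop 16, enqueue [none], visited so far: [18, 16]
  queue [28] -> pop 28, enqueue [25, 42], visited so far: [18, 16, 28]
  queue [25, 42] -> pop 25, enqueue [none], visited so far: [18, 16, 28, 25]
  queue [42] -> pop 42, enqueue [40], visited so far: [18, 16, 28, 25, 42]
  queue [40] -> pop 40, enqueue [30, 41], visited so far: [18, 16, 28, 25, 42, 40]
  queue [30, 41] -> pop 30, enqueue [32], visited so far: [18, 16, 28, 25, 42, 40, 30]
  queue [41, 32] -> pop 41, enqueue [none], visited so far: [18, 16, 28, 25, 42, 40, 30, 41]
  queue [32] -> pop 32, enqueue [none], visited so far: [18, 16, 28, 25, 42, 40, 30, 41, 32]
Result: [18, 16, 28, 25, 42, 40, 30, 41, 32]


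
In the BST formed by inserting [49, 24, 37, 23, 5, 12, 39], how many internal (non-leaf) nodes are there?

Tree built from: [49, 24, 37, 23, 5, 12, 39]
Tree (level-order array): [49, 24, None, 23, 37, 5, None, None, 39, None, 12]
Rule: An internal node has at least one child.
Per-node child counts:
  node 49: 1 child(ren)
  node 24: 2 child(ren)
  node 23: 1 child(ren)
  node 5: 1 child(ren)
  node 12: 0 child(ren)
  node 37: 1 child(ren)
  node 39: 0 child(ren)
Matching nodes: [49, 24, 23, 5, 37]
Count of internal (non-leaf) nodes: 5


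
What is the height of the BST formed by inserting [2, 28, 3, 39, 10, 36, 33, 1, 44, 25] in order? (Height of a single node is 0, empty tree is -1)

Insertion order: [2, 28, 3, 39, 10, 36, 33, 1, 44, 25]
Tree (level-order array): [2, 1, 28, None, None, 3, 39, None, 10, 36, 44, None, 25, 33]
Compute height bottom-up (empty subtree = -1):
  height(1) = 1 + max(-1, -1) = 0
  height(25) = 1 + max(-1, -1) = 0
  height(10) = 1 + max(-1, 0) = 1
  height(3) = 1 + max(-1, 1) = 2
  height(33) = 1 + max(-1, -1) = 0
  height(36) = 1 + max(0, -1) = 1
  height(44) = 1 + max(-1, -1) = 0
  height(39) = 1 + max(1, 0) = 2
  height(28) = 1 + max(2, 2) = 3
  height(2) = 1 + max(0, 3) = 4
Height = 4


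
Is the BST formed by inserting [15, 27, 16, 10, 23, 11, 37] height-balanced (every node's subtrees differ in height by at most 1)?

Tree (level-order array): [15, 10, 27, None, 11, 16, 37, None, None, None, 23]
Definition: a tree is height-balanced if, at every node, |h(left) - h(right)| <= 1 (empty subtree has height -1).
Bottom-up per-node check:
  node 11: h_left=-1, h_right=-1, diff=0 [OK], height=0
  node 10: h_left=-1, h_right=0, diff=1 [OK], height=1
  node 23: h_left=-1, h_right=-1, diff=0 [OK], height=0
  node 16: h_left=-1, h_right=0, diff=1 [OK], height=1
  node 37: h_left=-1, h_right=-1, diff=0 [OK], height=0
  node 27: h_left=1, h_right=0, diff=1 [OK], height=2
  node 15: h_left=1, h_right=2, diff=1 [OK], height=3
All nodes satisfy the balance condition.
Result: Balanced


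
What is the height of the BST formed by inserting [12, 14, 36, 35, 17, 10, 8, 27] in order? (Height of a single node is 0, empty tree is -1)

Insertion order: [12, 14, 36, 35, 17, 10, 8, 27]
Tree (level-order array): [12, 10, 14, 8, None, None, 36, None, None, 35, None, 17, None, None, 27]
Compute height bottom-up (empty subtree = -1):
  height(8) = 1 + max(-1, -1) = 0
  height(10) = 1 + max(0, -1) = 1
  height(27) = 1 + max(-1, -1) = 0
  height(17) = 1 + max(-1, 0) = 1
  height(35) = 1 + max(1, -1) = 2
  height(36) = 1 + max(2, -1) = 3
  height(14) = 1 + max(-1, 3) = 4
  height(12) = 1 + max(1, 4) = 5
Height = 5


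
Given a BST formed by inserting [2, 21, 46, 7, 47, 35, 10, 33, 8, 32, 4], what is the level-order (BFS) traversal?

Tree insertion order: [2, 21, 46, 7, 47, 35, 10, 33, 8, 32, 4]
Tree (level-order array): [2, None, 21, 7, 46, 4, 10, 35, 47, None, None, 8, None, 33, None, None, None, None, None, 32]
BFS from the root, enqueuing left then right child of each popped node:
  queue [2] -> pop 2, enqueue [21], visited so far: [2]
  queue [21] -> pop 21, enqueue [7, 46], visited so far: [2, 21]
  queue [7, 46] -> pop 7, enqueue [4, 10], visited so far: [2, 21, 7]
  queue [46, 4, 10] -> pop 46, enqueue [35, 47], visited so far: [2, 21, 7, 46]
  queue [4, 10, 35, 47] -> pop 4, enqueue [none], visited so far: [2, 21, 7, 46, 4]
  queue [10, 35, 47] -> pop 10, enqueue [8], visited so far: [2, 21, 7, 46, 4, 10]
  queue [35, 47, 8] -> pop 35, enqueue [33], visited so far: [2, 21, 7, 46, 4, 10, 35]
  queue [47, 8, 33] -> pop 47, enqueue [none], visited so far: [2, 21, 7, 46, 4, 10, 35, 47]
  queue [8, 33] -> pop 8, enqueue [none], visited so far: [2, 21, 7, 46, 4, 10, 35, 47, 8]
  queue [33] -> pop 33, enqueue [32], visited so far: [2, 21, 7, 46, 4, 10, 35, 47, 8, 33]
  queue [32] -> pop 32, enqueue [none], visited so far: [2, 21, 7, 46, 4, 10, 35, 47, 8, 33, 32]
Result: [2, 21, 7, 46, 4, 10, 35, 47, 8, 33, 32]


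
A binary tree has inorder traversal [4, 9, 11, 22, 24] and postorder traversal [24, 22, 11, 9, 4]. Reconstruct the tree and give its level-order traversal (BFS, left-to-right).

Inorder:   [4, 9, 11, 22, 24]
Postorder: [24, 22, 11, 9, 4]
Algorithm: postorder visits root last, so walk postorder right-to-left;
each value is the root of the current inorder slice — split it at that
value, recurse on the right subtree first, then the left.
Recursive splits:
  root=4; inorder splits into left=[], right=[9, 11, 22, 24]
  root=9; inorder splits into left=[], right=[11, 22, 24]
  root=11; inorder splits into left=[], right=[22, 24]
  root=22; inorder splits into left=[], right=[24]
  root=24; inorder splits into left=[], right=[]
Reconstructed level-order: [4, 9, 11, 22, 24]


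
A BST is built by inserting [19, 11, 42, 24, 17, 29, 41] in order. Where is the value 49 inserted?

Starting tree (level order): [19, 11, 42, None, 17, 24, None, None, None, None, 29, None, 41]
Insertion path: 19 -> 42
Result: insert 49 as right child of 42
Final tree (level order): [19, 11, 42, None, 17, 24, 49, None, None, None, 29, None, None, None, 41]


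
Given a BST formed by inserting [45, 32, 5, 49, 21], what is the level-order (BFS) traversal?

Tree insertion order: [45, 32, 5, 49, 21]
Tree (level-order array): [45, 32, 49, 5, None, None, None, None, 21]
BFS from the root, enqueuing left then right child of each popped node:
  queue [45] -> pop 45, enqueue [32, 49], visited so far: [45]
  queue [32, 49] -> pop 32, enqueue [5], visited so far: [45, 32]
  queue [49, 5] -> pop 49, enqueue [none], visited so far: [45, 32, 49]
  queue [5] -> pop 5, enqueue [21], visited so far: [45, 32, 49, 5]
  queue [21] -> pop 21, enqueue [none], visited so far: [45, 32, 49, 5, 21]
Result: [45, 32, 49, 5, 21]


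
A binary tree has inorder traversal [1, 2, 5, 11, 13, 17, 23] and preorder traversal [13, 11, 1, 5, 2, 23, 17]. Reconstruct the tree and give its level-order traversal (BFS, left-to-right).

Inorder:  [1, 2, 5, 11, 13, 17, 23]
Preorder: [13, 11, 1, 5, 2, 23, 17]
Algorithm: preorder visits root first, so consume preorder in order;
for each root, split the current inorder slice at that value into
left-subtree inorder and right-subtree inorder, then recurse.
Recursive splits:
  root=13; inorder splits into left=[1, 2, 5, 11], right=[17, 23]
  root=11; inorder splits into left=[1, 2, 5], right=[]
  root=1; inorder splits into left=[], right=[2, 5]
  root=5; inorder splits into left=[2], right=[]
  root=2; inorder splits into left=[], right=[]
  root=23; inorder splits into left=[17], right=[]
  root=17; inorder splits into left=[], right=[]
Reconstructed level-order: [13, 11, 23, 1, 17, 5, 2]


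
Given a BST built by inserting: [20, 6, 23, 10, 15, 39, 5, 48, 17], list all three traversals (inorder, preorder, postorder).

Tree insertion order: [20, 6, 23, 10, 15, 39, 5, 48, 17]
Tree (level-order array): [20, 6, 23, 5, 10, None, 39, None, None, None, 15, None, 48, None, 17]
Inorder (L, root, R): [5, 6, 10, 15, 17, 20, 23, 39, 48]
Preorder (root, L, R): [20, 6, 5, 10, 15, 17, 23, 39, 48]
Postorder (L, R, root): [5, 17, 15, 10, 6, 48, 39, 23, 20]


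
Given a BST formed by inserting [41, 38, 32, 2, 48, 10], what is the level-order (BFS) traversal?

Tree insertion order: [41, 38, 32, 2, 48, 10]
Tree (level-order array): [41, 38, 48, 32, None, None, None, 2, None, None, 10]
BFS from the root, enqueuing left then right child of each popped node:
  queue [41] -> pop 41, enqueue [38, 48], visited so far: [41]
  queue [38, 48] -> pop 38, enqueue [32], visited so far: [41, 38]
  queue [48, 32] -> pop 48, enqueue [none], visited so far: [41, 38, 48]
  queue [32] -> pop 32, enqueue [2], visited so far: [41, 38, 48, 32]
  queue [2] -> pop 2, enqueue [10], visited so far: [41, 38, 48, 32, 2]
  queue [10] -> pop 10, enqueue [none], visited so far: [41, 38, 48, 32, 2, 10]
Result: [41, 38, 48, 32, 2, 10]


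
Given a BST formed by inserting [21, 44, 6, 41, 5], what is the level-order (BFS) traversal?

Tree insertion order: [21, 44, 6, 41, 5]
Tree (level-order array): [21, 6, 44, 5, None, 41]
BFS from the root, enqueuing left then right child of each popped node:
  queue [21] -> pop 21, enqueue [6, 44], visited so far: [21]
  queue [6, 44] -> pop 6, enqueue [5], visited so far: [21, 6]
  queue [44, 5] -> pop 44, enqueue [41], visited so far: [21, 6, 44]
  queue [5, 41] -> pop 5, enqueue [none], visited so far: [21, 6, 44, 5]
  queue [41] -> pop 41, enqueue [none], visited so far: [21, 6, 44, 5, 41]
Result: [21, 6, 44, 5, 41]


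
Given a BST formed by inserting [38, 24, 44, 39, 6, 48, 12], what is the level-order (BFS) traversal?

Tree insertion order: [38, 24, 44, 39, 6, 48, 12]
Tree (level-order array): [38, 24, 44, 6, None, 39, 48, None, 12]
BFS from the root, enqueuing left then right child of each popped node:
  queue [38] -> pop 38, enqueue [24, 44], visited so far: [38]
  queue [24, 44] -> pop 24, enqueue [6], visited so far: [38, 24]
  queue [44, 6] -> pop 44, enqueue [39, 48], visited so far: [38, 24, 44]
  queue [6, 39, 48] -> pop 6, enqueue [12], visited so far: [38, 24, 44, 6]
  queue [39, 48, 12] -> pop 39, enqueue [none], visited so far: [38, 24, 44, 6, 39]
  queue [48, 12] -> pop 48, enqueue [none], visited so far: [38, 24, 44, 6, 39, 48]
  queue [12] -> pop 12, enqueue [none], visited so far: [38, 24, 44, 6, 39, 48, 12]
Result: [38, 24, 44, 6, 39, 48, 12]


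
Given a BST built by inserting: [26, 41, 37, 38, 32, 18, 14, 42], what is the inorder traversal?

Tree insertion order: [26, 41, 37, 38, 32, 18, 14, 42]
Tree (level-order array): [26, 18, 41, 14, None, 37, 42, None, None, 32, 38]
Inorder traversal: [14, 18, 26, 32, 37, 38, 41, 42]


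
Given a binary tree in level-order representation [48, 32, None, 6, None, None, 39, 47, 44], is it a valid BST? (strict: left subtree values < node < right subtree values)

Level-order array: [48, 32, None, 6, None, None, 39, 47, 44]
Validate using subtree bounds (lo, hi): at each node, require lo < value < hi,
then recurse left with hi=value and right with lo=value.
Preorder trace (stopping at first violation):
  at node 48 with bounds (-inf, +inf): OK
  at node 32 with bounds (-inf, 48): OK
  at node 6 with bounds (-inf, 32): OK
  at node 39 with bounds (6, 32): VIOLATION
Node 39 violates its bound: not (6 < 39 < 32).
Result: Not a valid BST


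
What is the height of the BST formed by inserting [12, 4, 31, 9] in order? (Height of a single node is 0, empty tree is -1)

Insertion order: [12, 4, 31, 9]
Tree (level-order array): [12, 4, 31, None, 9]
Compute height bottom-up (empty subtree = -1):
  height(9) = 1 + max(-1, -1) = 0
  height(4) = 1 + max(-1, 0) = 1
  height(31) = 1 + max(-1, -1) = 0
  height(12) = 1 + max(1, 0) = 2
Height = 2


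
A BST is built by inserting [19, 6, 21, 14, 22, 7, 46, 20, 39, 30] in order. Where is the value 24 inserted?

Starting tree (level order): [19, 6, 21, None, 14, 20, 22, 7, None, None, None, None, 46, None, None, 39, None, 30]
Insertion path: 19 -> 21 -> 22 -> 46 -> 39 -> 30
Result: insert 24 as left child of 30
Final tree (level order): [19, 6, 21, None, 14, 20, 22, 7, None, None, None, None, 46, None, None, 39, None, 30, None, 24]


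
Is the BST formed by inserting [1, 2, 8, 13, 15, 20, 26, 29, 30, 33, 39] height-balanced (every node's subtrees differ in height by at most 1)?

Tree (level-order array): [1, None, 2, None, 8, None, 13, None, 15, None, 20, None, 26, None, 29, None, 30, None, 33, None, 39]
Definition: a tree is height-balanced if, at every node, |h(left) - h(right)| <= 1 (empty subtree has height -1).
Bottom-up per-node check:
  node 39: h_left=-1, h_right=-1, diff=0 [OK], height=0
  node 33: h_left=-1, h_right=0, diff=1 [OK], height=1
  node 30: h_left=-1, h_right=1, diff=2 [FAIL (|-1-1|=2 > 1)], height=2
  node 29: h_left=-1, h_right=2, diff=3 [FAIL (|-1-2|=3 > 1)], height=3
  node 26: h_left=-1, h_right=3, diff=4 [FAIL (|-1-3|=4 > 1)], height=4
  node 20: h_left=-1, h_right=4, diff=5 [FAIL (|-1-4|=5 > 1)], height=5
  node 15: h_left=-1, h_right=5, diff=6 [FAIL (|-1-5|=6 > 1)], height=6
  node 13: h_left=-1, h_right=6, diff=7 [FAIL (|-1-6|=7 > 1)], height=7
  node 8: h_left=-1, h_right=7, diff=8 [FAIL (|-1-7|=8 > 1)], height=8
  node 2: h_left=-1, h_right=8, diff=9 [FAIL (|-1-8|=9 > 1)], height=9
  node 1: h_left=-1, h_right=9, diff=10 [FAIL (|-1-9|=10 > 1)], height=10
Node 30 violates the condition: |-1 - 1| = 2 > 1.
Result: Not balanced
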